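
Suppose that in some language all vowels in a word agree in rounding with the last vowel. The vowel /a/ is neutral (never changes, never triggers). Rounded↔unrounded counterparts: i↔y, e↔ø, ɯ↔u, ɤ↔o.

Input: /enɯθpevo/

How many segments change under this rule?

3

/e/ harmonizes with /o/ ([+round]) → [ø]
/ɯ/ harmonizes with /o/ ([+round]) → [u]
/e/ harmonizes with /o/ ([+round]) → [ø]
3 segments change.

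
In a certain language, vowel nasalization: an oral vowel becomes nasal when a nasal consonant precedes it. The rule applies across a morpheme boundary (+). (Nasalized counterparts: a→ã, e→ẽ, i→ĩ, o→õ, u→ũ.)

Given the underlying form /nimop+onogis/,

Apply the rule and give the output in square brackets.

/i/ after nasal /n/ → [ĩ]
/o/ after nasal /m/ → [õ]
/o/ after nasal /n/ → [õ]

[nĩmõp+onõgis]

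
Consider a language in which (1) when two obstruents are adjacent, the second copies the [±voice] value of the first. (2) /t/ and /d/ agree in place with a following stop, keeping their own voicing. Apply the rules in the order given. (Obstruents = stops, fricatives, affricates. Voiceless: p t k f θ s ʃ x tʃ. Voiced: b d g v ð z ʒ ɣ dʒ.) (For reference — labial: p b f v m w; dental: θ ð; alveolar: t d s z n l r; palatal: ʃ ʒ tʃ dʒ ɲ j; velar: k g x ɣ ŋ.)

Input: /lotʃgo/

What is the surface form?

Rule 1: /g/ after /tʃ/ (voiceless) → [k]
After rule 1: lotʃko
Rule 2: no segment meets the rule's conditions; no change.

[lotʃko]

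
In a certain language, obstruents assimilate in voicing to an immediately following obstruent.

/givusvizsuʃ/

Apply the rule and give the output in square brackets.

/s/ before /v/ (voiced) → [z]
/z/ before /s/ (voiceless) → [s]

[givuzvissuʃ]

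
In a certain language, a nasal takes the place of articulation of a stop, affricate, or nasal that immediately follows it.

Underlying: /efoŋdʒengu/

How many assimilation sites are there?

/ŋ/ before /dʒ/ (palatal) → [ɲ]
/n/ before /g/ (velar) → [ŋ]
2 segments change.

2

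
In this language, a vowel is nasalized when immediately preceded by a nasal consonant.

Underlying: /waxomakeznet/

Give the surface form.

/a/ after nasal /m/ → [ã]
/e/ after nasal /n/ → [ẽ]

[waxomãkeznẽt]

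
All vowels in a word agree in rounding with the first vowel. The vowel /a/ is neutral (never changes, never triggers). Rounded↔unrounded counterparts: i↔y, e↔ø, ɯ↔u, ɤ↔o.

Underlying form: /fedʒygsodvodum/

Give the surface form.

[fedʒigsɤdvɤdɯm]

/y/ harmonizes with /e/ ([-round]) → [i]
/o/ harmonizes with /e/ ([-round]) → [ɤ]
/o/ harmonizes with /e/ ([-round]) → [ɤ]
/u/ harmonizes with /e/ ([-round]) → [ɯ]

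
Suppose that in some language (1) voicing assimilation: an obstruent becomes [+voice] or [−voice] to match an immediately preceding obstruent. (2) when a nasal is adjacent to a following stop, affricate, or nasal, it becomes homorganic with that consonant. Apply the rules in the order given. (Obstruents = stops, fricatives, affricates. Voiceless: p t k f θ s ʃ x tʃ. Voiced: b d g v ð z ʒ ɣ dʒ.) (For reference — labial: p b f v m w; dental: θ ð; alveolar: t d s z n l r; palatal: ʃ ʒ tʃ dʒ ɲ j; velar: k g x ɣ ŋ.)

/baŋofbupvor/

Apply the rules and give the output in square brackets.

Rule 1: /b/ after /f/ (voiceless) → [p]
Rule 1: /v/ after /p/ (voiceless) → [f]
After rule 1: baŋofpupfor
Rule 2: no segment meets the rule's conditions; no change.

[baŋofpupfor]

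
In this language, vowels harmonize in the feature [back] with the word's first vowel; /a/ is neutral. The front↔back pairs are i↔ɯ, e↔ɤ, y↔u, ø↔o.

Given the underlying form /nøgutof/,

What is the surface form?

[nøgytøf]

/u/ harmonizes with /ø/ ([-back]) → [y]
/o/ harmonizes with /ø/ ([-back]) → [ø]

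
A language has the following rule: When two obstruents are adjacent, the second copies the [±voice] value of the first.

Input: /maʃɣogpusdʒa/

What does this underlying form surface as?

/ɣ/ after /ʃ/ (voiceless) → [x]
/p/ after /g/ (voiced) → [b]
/dʒ/ after /s/ (voiceless) → [tʃ]

[maʃxogbustʃa]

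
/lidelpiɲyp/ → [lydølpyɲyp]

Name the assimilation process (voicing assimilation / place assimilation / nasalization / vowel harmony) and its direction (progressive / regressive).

vowel harmony, regressive

/i/→[y] /e/→[ø] /i/→[y].
Vowels agree with the last vowel, so the harmony is regressive.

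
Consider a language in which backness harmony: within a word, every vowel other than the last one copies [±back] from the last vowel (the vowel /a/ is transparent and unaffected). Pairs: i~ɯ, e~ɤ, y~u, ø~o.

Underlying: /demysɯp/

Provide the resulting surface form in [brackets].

/e/ harmonizes with /ɯ/ ([+back]) → [ɤ]
/y/ harmonizes with /ɯ/ ([+back]) → [u]

[dɤmusɯp]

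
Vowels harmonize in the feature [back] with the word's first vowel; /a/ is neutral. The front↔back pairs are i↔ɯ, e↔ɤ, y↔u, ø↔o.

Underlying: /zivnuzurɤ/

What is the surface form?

/u/ harmonizes with /i/ ([-back]) → [y]
/u/ harmonizes with /i/ ([-back]) → [y]
/ɤ/ harmonizes with /i/ ([-back]) → [e]

[zivnyzyre]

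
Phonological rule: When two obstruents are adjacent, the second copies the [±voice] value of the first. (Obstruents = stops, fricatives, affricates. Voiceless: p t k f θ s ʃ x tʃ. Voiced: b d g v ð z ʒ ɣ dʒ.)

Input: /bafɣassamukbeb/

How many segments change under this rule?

/ɣ/ after /f/ (voiceless) → [x]
/b/ after /k/ (voiceless) → [p]
2 segments change.

2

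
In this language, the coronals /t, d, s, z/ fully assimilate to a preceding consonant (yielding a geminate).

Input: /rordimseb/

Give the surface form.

[rorrimmeb]

/d/ after /r/ → [r] (total assimilation)
/s/ after /m/ → [m] (total assimilation)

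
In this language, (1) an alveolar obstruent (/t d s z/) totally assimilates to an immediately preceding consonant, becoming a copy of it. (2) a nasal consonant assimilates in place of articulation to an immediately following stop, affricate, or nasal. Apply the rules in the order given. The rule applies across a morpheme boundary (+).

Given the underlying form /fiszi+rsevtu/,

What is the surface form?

[fissi+rrevvu]

Rule 1: /z/ after /s/ → [s] (total assimilation)
Rule 1: /s/ after /r/ → [r] (total assimilation)
Rule 1: /t/ after /v/ → [v] (total assimilation)
After rule 1: fissi+rrevvu
Rule 2: no segment meets the rule's conditions; no change.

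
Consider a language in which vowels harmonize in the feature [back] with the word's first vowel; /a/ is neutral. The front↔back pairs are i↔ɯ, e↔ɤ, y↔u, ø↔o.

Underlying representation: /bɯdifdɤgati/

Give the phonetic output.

[bɯdɯfdɤgatɯ]

/i/ harmonizes with /ɯ/ ([+back]) → [ɯ]
/i/ harmonizes with /ɯ/ ([+back]) → [ɯ]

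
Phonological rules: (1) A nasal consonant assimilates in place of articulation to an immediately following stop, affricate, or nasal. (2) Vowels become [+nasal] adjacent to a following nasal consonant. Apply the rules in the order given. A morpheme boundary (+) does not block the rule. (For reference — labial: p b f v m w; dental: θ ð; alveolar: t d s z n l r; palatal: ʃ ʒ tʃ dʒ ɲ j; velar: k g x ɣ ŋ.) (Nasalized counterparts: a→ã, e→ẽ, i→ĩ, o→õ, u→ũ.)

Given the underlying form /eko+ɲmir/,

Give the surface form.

[ekõ+mmir]

Rule 1: /ɲ/ before /m/ (labial) → [m]
After rule 1: eko+mmir
Rule 2: /o/ before nasal /m/ → [õ]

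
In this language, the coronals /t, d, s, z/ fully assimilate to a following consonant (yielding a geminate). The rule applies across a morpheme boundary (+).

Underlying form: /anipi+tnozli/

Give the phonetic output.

/t/ before /n/ → [n] (total assimilation)
/z/ before /l/ → [l] (total assimilation)

[anipi+nnolli]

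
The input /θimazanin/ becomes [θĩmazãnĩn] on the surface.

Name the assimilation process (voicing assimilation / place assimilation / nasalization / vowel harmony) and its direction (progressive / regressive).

nasalization, regressive

/i/→[ĩ] /a/→[ã] /i/→[ĩ].
Each target copies a feature from the following segment, so the direction is regressive.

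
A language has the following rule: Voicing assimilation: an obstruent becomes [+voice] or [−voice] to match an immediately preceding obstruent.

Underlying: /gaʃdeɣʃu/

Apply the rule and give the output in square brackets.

[gaʃteɣʒu]

/d/ after /ʃ/ (voiceless) → [t]
/ʃ/ after /ɣ/ (voiced) → [ʒ]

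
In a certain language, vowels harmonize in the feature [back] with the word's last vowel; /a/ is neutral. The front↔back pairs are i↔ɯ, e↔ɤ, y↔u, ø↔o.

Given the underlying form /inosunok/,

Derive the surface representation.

[ɯnosunok]

/i/ harmonizes with /o/ ([+back]) → [ɯ]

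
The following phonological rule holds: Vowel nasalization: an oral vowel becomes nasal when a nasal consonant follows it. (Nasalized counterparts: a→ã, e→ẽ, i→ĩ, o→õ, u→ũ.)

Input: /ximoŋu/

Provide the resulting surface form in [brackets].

[xĩmõŋu]

/i/ before nasal /m/ → [ĩ]
/o/ before nasal /ŋ/ → [õ]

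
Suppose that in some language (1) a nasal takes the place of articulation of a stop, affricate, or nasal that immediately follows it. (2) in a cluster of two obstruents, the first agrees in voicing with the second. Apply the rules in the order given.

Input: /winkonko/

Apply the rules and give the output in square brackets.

Rule 1: /n/ before /k/ (velar) → [ŋ]
Rule 1: /n/ before /k/ (velar) → [ŋ]
After rule 1: wiŋkoŋko
Rule 2: no segment meets the rule's conditions; no change.

[wiŋkoŋko]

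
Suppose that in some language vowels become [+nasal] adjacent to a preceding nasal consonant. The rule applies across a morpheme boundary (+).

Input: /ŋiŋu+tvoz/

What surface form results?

/i/ after nasal /ŋ/ → [ĩ]
/u/ after nasal /ŋ/ → [ũ]

[ŋĩŋũ+tvoz]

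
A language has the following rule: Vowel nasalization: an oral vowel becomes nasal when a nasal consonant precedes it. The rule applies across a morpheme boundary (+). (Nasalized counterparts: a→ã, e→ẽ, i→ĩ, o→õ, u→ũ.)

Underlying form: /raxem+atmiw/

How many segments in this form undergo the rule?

2

/a/ after nasal /m/ → [ã]
/i/ after nasal /m/ → [ĩ]
2 segments change.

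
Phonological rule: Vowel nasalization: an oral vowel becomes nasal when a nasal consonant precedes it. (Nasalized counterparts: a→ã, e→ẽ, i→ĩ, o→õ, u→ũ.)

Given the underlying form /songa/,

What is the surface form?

no segment meets the rule's conditions; no change.

[songa]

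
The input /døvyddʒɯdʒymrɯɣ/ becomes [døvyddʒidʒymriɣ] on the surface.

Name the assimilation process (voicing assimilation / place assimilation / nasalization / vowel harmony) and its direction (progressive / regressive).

/ɯ/→[i] /ɯ/→[i].
Vowels agree with the first vowel, so the harmony is progressive.

vowel harmony, progressive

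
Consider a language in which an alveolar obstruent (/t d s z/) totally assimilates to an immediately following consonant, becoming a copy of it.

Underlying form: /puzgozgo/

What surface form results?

[puggoggo]

/z/ before /g/ → [g] (total assimilation)
/z/ before /g/ → [g] (total assimilation)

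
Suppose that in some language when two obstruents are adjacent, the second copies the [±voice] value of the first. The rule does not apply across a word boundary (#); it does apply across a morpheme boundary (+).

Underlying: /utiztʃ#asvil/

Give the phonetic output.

/tʃ/ after /z/ (voiced) → [dʒ]
/v/ after /s/ (voiceless) → [f]

[utizdʒ#asfil]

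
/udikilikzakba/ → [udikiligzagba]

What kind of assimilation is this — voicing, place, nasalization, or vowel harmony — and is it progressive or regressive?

voicing assimilation, regressive

/k/→[g] /k/→[g].
Each target copies a feature from the following segment, so the direction is regressive.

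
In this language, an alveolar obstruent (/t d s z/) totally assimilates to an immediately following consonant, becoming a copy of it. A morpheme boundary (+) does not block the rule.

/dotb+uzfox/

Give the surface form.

[dobb+uffox]

/t/ before /b/ → [b] (total assimilation)
/z/ before /f/ → [f] (total assimilation)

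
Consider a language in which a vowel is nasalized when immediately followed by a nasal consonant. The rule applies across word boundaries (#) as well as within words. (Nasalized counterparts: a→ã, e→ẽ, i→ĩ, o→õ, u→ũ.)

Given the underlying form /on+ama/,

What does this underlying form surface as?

/o/ before nasal /n/ → [õ]
/a/ before nasal /m/ → [ã]

[õn+ãma]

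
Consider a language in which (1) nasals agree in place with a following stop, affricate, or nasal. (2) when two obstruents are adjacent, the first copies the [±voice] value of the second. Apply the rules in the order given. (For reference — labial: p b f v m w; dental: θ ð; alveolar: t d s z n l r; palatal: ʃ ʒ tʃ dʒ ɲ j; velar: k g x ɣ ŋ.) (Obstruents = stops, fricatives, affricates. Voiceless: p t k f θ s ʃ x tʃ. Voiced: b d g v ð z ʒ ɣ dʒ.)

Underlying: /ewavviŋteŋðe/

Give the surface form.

Rule 1: /ŋ/ before /t/ (alveolar) → [n]
After rule 1: ewavvinteŋðe
Rule 2: no segment meets the rule's conditions; no change.

[ewavvinteŋðe]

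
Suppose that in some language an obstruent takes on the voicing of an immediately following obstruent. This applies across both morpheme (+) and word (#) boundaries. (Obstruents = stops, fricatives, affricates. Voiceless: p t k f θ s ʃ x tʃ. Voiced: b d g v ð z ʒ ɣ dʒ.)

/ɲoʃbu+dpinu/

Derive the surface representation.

/ʃ/ before /b/ (voiced) → [ʒ]
/d/ before /p/ (voiceless) → [t]

[ɲoʒbu+tpinu]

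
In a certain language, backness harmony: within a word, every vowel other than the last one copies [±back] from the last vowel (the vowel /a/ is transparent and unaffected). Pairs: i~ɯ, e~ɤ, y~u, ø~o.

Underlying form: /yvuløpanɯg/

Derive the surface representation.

/y/ harmonizes with /ɯ/ ([+back]) → [u]
/ø/ harmonizes with /ɯ/ ([+back]) → [o]

[uvulopanɯg]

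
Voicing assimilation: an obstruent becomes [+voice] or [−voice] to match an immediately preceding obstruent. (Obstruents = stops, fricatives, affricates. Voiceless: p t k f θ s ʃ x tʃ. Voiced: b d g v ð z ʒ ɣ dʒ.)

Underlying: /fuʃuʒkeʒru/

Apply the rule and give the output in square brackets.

[fuʃuʒgeʒru]

/k/ after /ʒ/ (voiced) → [g]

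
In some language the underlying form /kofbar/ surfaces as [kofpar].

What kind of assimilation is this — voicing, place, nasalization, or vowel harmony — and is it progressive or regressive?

voicing assimilation, progressive

/b/→[p].
Each target copies a feature from the preceding segment, so the direction is progressive.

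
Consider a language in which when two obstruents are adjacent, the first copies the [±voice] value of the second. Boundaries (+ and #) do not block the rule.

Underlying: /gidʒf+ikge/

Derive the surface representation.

[gitʃf+igge]

/dʒ/ before /f/ (voiceless) → [tʃ]
/k/ before /g/ (voiced) → [g]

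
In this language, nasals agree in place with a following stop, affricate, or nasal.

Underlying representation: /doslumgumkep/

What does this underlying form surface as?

/m/ before /g/ (velar) → [ŋ]
/m/ before /k/ (velar) → [ŋ]

[dosluŋguŋkep]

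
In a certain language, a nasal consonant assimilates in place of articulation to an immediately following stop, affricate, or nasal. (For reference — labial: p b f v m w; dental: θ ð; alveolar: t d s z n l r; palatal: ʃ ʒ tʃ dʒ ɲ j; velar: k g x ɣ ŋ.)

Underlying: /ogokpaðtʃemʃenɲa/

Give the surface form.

/n/ before /ɲ/ (palatal) → [ɲ]

[ogokpaðtʃemʃeɲɲa]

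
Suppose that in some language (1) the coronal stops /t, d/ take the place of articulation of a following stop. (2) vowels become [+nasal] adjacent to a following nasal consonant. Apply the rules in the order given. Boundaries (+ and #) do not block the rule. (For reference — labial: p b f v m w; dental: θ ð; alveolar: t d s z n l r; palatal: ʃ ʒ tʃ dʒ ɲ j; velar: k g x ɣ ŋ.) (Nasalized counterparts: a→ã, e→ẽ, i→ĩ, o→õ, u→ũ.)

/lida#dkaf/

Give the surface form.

Rule 1: /d/ before /k/ (velar) → [g]
After rule 1: lida#gkaf
Rule 2: no segment meets the rule's conditions; no change.

[lida#gkaf]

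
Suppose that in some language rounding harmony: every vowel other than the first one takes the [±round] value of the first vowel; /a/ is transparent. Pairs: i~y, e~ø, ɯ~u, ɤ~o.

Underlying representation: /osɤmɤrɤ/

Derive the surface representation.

/ɤ/ harmonizes with /o/ ([+round]) → [o]
/ɤ/ harmonizes with /o/ ([+round]) → [o]
/ɤ/ harmonizes with /o/ ([+round]) → [o]

[osomoro]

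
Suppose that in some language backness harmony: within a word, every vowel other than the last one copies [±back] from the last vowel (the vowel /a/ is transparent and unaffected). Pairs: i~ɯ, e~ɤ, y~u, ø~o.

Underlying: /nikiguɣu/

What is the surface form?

[nɯkɯguɣu]

/i/ harmonizes with /u/ ([+back]) → [ɯ]
/i/ harmonizes with /u/ ([+back]) → [ɯ]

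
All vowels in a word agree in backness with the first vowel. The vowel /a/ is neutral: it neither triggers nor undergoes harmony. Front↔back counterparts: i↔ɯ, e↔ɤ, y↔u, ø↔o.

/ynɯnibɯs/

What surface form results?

[yninibis]

/ɯ/ harmonizes with /y/ ([-back]) → [i]
/ɯ/ harmonizes with /y/ ([-back]) → [i]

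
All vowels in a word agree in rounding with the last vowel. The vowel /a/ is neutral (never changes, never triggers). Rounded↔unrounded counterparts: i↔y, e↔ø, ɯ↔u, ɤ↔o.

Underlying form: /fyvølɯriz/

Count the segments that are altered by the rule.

2

/y/ harmonizes with /i/ ([-round]) → [i]
/ø/ harmonizes with /i/ ([-round]) → [e]
2 segments change.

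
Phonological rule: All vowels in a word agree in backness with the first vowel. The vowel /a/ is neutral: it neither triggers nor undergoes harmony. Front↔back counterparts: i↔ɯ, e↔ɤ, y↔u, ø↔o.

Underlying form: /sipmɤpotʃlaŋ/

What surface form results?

[sipmepøtʃlaŋ]

/ɤ/ harmonizes with /i/ ([-back]) → [e]
/o/ harmonizes with /i/ ([-back]) → [ø]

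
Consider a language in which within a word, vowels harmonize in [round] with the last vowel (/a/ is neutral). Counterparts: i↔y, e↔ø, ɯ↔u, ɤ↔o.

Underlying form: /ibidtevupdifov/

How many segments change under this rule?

/i/ harmonizes with /o/ ([+round]) → [y]
/i/ harmonizes with /o/ ([+round]) → [y]
/e/ harmonizes with /o/ ([+round]) → [ø]
/i/ harmonizes with /o/ ([+round]) → [y]
4 segments change.

4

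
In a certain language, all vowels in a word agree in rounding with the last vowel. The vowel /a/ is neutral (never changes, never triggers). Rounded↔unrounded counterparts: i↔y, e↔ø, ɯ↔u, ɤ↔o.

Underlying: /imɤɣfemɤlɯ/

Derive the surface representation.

[imɤɣfemɤlɯ]

no segment meets the rule's conditions; no change.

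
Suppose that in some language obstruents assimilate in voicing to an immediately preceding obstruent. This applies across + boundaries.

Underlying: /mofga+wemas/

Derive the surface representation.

[mofka+wemas]

/g/ after /f/ (voiceless) → [k]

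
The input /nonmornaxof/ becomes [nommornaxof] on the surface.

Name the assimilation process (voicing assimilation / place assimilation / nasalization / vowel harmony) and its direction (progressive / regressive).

/n/→[m].
Each target copies a feature from the following segment, so the direction is regressive.

place assimilation, regressive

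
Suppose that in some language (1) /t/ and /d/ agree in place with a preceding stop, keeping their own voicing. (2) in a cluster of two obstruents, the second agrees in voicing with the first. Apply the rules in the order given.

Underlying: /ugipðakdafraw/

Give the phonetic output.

Rule 1: /d/ after /k/ (velar) → [g]
After rule 1: ugipðakgafraw
Rule 2: /ð/ after /p/ (voiceless) → [θ]
Rule 2: /g/ after /k/ (voiceless) → [k]

[ugipθakkafraw]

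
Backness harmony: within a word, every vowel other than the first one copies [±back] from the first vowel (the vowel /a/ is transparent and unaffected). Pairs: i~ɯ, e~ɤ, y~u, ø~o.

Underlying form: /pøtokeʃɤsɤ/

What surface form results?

/o/ harmonizes with /ø/ ([-back]) → [ø]
/ɤ/ harmonizes with /ø/ ([-back]) → [e]
/ɤ/ harmonizes with /ø/ ([-back]) → [e]

[pøtøkeʃese]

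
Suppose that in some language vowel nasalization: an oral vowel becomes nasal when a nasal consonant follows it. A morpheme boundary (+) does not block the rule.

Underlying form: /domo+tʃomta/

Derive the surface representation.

[dõmo+tʃõmta]

/o/ before nasal /m/ → [õ]
/o/ before nasal /m/ → [õ]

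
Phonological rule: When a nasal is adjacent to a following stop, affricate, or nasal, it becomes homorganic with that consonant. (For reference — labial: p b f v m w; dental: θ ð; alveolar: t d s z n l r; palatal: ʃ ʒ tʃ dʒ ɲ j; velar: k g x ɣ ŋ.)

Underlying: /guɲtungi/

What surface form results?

/ɲ/ before /t/ (alveolar) → [n]
/n/ before /g/ (velar) → [ŋ]

[guntuŋgi]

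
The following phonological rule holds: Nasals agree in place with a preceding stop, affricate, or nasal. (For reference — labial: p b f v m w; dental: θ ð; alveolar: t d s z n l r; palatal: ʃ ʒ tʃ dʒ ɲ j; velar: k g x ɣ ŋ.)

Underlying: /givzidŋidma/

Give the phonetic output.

[givzidnidna]

/ŋ/ after /d/ (alveolar) → [n]
/m/ after /d/ (alveolar) → [n]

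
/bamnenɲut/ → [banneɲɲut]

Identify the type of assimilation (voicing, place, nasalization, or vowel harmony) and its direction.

/m/→[n] /n/→[ɲ].
Each target copies a feature from the following segment, so the direction is regressive.

place assimilation, regressive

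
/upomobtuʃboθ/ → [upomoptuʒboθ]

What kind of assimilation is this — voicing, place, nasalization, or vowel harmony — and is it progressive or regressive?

voicing assimilation, regressive

/b/→[p] /ʃ/→[ʒ].
Each target copies a feature from the following segment, so the direction is regressive.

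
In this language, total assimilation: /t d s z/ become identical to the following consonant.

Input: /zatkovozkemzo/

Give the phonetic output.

[zakkovokkemzo]

/t/ before /k/ → [k] (total assimilation)
/z/ before /k/ → [k] (total assimilation)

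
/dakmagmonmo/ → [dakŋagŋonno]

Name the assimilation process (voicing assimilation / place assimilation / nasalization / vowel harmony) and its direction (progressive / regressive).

place assimilation, progressive

/m/→[ŋ] /m/→[ŋ] /m/→[n].
Each target copies a feature from the preceding segment, so the direction is progressive.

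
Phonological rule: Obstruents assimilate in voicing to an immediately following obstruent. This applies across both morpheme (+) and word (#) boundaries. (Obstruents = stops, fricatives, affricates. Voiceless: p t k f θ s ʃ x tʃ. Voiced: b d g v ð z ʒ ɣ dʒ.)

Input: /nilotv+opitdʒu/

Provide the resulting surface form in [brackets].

/t/ before /v/ (voiced) → [d]
/t/ before /dʒ/ (voiced) → [d]

[nilodv+opiddʒu]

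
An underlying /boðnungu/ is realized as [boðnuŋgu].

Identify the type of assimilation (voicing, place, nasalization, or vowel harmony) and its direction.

/n/→[ŋ].
Each target copies a feature from the following segment, so the direction is regressive.

place assimilation, regressive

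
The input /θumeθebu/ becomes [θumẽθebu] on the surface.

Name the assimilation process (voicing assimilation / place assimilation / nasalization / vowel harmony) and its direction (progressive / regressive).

nasalization, progressive

/e/→[ẽ].
Each target copies a feature from the preceding segment, so the direction is progressive.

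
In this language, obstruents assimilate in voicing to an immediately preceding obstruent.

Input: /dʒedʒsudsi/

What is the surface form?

/s/ after /dʒ/ (voiced) → [z]
/s/ after /d/ (voiced) → [z]

[dʒedʒzudzi]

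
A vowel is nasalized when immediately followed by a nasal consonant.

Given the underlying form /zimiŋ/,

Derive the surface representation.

/i/ before nasal /m/ → [ĩ]
/i/ before nasal /ŋ/ → [ĩ]

[zĩmĩŋ]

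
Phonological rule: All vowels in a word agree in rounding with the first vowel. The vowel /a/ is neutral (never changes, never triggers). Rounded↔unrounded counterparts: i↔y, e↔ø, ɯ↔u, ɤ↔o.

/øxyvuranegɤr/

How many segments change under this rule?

/e/ harmonizes with /ø/ ([+round]) → [ø]
/ɤ/ harmonizes with /ø/ ([+round]) → [o]
2 segments change.

2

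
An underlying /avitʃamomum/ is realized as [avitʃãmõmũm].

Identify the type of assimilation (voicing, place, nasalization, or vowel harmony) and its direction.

/a/→[ã] /o/→[õ] /u/→[ũ].
Each target copies a feature from the following segment, so the direction is regressive.

nasalization, regressive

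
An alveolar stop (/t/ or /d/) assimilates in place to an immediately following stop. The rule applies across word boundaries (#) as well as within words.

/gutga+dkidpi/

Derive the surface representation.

[gukga+gkibpi]

/t/ before /g/ (velar) → [k]
/d/ before /k/ (velar) → [g]
/d/ before /p/ (labial) → [b]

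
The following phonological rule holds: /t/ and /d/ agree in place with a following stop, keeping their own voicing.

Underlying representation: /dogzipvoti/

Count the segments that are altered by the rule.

0

No segment meets the rule's conditions.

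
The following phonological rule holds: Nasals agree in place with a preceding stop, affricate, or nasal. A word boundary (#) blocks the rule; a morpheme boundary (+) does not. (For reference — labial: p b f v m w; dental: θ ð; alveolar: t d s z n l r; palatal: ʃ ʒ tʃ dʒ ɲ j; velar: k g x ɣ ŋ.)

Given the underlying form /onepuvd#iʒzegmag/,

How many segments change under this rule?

1

/m/ after /g/ (velar) → [ŋ]
1 segment changes.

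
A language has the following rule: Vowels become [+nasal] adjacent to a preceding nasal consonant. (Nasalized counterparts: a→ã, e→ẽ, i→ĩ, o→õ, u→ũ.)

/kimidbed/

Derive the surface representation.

[kimĩdbed]

/i/ after nasal /m/ → [ĩ]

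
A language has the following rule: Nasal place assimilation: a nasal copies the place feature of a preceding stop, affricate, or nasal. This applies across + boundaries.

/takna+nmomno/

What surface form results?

[takŋa+nnommo]

/n/ after /k/ (velar) → [ŋ]
/m/ after /n/ (alveolar) → [n]
/n/ after /m/ (labial) → [m]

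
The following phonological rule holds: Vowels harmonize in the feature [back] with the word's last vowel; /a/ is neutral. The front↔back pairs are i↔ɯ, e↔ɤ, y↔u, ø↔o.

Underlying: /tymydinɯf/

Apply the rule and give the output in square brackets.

[tumudɯnɯf]

/y/ harmonizes with /ɯ/ ([+back]) → [u]
/y/ harmonizes with /ɯ/ ([+back]) → [u]
/i/ harmonizes with /ɯ/ ([+back]) → [ɯ]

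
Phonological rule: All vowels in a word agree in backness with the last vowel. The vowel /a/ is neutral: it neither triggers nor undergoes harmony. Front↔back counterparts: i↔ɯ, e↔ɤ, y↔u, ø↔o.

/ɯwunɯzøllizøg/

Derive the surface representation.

[iwynizøllizøg]

/ɯ/ harmonizes with /ø/ ([-back]) → [i]
/u/ harmonizes with /ø/ ([-back]) → [y]
/ɯ/ harmonizes with /ø/ ([-back]) → [i]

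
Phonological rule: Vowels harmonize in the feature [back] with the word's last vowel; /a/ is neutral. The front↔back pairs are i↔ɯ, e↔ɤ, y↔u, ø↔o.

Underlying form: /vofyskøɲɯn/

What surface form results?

[vofuskoɲɯn]

/y/ harmonizes with /ɯ/ ([+back]) → [u]
/ø/ harmonizes with /ɯ/ ([+back]) → [o]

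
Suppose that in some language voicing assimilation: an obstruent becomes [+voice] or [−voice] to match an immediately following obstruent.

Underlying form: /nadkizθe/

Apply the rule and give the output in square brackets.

[natkisθe]

/d/ before /k/ (voiceless) → [t]
/z/ before /θ/ (voiceless) → [s]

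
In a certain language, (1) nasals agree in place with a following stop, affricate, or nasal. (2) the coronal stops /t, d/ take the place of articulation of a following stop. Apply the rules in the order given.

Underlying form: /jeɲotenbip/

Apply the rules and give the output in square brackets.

Rule 1: /n/ before /b/ (labial) → [m]
After rule 1: jeɲotembip
Rule 2: no segment meets the rule's conditions; no change.

[jeɲotembip]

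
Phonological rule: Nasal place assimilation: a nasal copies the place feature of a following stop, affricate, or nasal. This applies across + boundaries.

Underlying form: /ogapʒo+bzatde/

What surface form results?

no segment meets the rule's conditions; no change.

[ogapʒo+bzatde]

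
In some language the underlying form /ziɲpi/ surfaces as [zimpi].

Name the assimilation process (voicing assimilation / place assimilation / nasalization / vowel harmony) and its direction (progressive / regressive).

/ɲ/→[m].
Each target copies a feature from the following segment, so the direction is regressive.

place assimilation, regressive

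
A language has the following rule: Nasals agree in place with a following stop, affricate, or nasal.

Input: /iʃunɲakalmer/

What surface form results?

/n/ before /ɲ/ (palatal) → [ɲ]

[iʃuɲɲakalmer]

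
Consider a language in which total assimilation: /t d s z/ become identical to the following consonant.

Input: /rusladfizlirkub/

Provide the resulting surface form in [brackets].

/s/ before /l/ → [l] (total assimilation)
/d/ before /f/ → [f] (total assimilation)
/z/ before /l/ → [l] (total assimilation)

[rullaffillirkub]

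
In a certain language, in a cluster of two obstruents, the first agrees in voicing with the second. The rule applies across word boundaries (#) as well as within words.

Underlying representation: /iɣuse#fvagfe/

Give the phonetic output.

/f/ before /v/ (voiced) → [v]
/g/ before /f/ (voiceless) → [k]

[iɣuse#vvakfe]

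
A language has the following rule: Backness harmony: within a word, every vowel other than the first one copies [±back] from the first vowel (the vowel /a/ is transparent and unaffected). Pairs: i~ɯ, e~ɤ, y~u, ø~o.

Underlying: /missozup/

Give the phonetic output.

/o/ harmonizes with /i/ ([-back]) → [ø]
/u/ harmonizes with /i/ ([-back]) → [y]

[missøzyp]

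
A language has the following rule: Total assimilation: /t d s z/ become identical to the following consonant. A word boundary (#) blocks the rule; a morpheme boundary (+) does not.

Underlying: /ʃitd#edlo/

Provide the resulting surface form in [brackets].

/t/ before /d/ → [d] (total assimilation)
/d/ before /l/ → [l] (total assimilation)

[ʃidd#ello]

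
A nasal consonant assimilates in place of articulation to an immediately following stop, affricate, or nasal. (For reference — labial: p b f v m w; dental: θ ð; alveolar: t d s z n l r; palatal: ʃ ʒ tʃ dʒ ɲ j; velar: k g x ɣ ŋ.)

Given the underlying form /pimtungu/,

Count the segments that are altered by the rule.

/m/ before /t/ (alveolar) → [n]
/n/ before /g/ (velar) → [ŋ]
2 segments change.

2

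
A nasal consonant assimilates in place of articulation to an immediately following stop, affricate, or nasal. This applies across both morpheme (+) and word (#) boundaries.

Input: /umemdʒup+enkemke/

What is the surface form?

/m/ before /dʒ/ (palatal) → [ɲ]
/n/ before /k/ (velar) → [ŋ]
/m/ before /k/ (velar) → [ŋ]

[umeɲdʒup+eŋkeŋke]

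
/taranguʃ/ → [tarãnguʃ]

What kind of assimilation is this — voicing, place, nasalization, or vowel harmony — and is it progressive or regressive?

nasalization, regressive

/a/→[ã].
Each target copies a feature from the following segment, so the direction is regressive.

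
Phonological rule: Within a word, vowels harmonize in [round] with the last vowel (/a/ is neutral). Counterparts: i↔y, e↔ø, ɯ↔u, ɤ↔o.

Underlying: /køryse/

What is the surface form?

/ø/ harmonizes with /e/ ([-round]) → [e]
/y/ harmonizes with /e/ ([-round]) → [i]

[kerise]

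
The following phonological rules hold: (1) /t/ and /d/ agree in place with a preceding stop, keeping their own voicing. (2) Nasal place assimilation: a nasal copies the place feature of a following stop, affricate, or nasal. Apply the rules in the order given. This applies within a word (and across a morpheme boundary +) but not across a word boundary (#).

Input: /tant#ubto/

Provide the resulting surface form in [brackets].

Rule 1: /t/ after /b/ (labial) → [p]
After rule 1: tant#ubpo
Rule 2: no segment meets the rule's conditions; no change.

[tant#ubpo]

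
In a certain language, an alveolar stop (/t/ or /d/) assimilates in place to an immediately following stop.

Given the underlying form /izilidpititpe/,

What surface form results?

/d/ before /p/ (labial) → [b]
/t/ before /p/ (labial) → [p]

[izilibpitippe]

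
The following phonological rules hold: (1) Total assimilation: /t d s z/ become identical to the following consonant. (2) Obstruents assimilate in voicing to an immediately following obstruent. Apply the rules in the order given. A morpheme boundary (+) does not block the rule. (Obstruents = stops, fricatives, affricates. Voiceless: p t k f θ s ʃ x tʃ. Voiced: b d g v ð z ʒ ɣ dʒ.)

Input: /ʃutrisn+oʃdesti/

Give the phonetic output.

Rule 1: /t/ before /r/ → [r] (total assimilation)
Rule 1: /s/ before /n/ → [n] (total assimilation)
Rule 1: /s/ before /t/ → [t] (total assimilation)
After rule 1: ʃurrinn+oʃdetti
Rule 2: /ʃ/ before /d/ (voiced) → [ʒ]

[ʃurrinn+oʒdetti]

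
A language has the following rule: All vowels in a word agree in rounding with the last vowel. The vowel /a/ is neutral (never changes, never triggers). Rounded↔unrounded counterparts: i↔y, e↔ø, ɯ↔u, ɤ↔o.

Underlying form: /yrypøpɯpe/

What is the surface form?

[iripepɯpe]

/y/ harmonizes with /e/ ([-round]) → [i]
/y/ harmonizes with /e/ ([-round]) → [i]
/ø/ harmonizes with /e/ ([-round]) → [e]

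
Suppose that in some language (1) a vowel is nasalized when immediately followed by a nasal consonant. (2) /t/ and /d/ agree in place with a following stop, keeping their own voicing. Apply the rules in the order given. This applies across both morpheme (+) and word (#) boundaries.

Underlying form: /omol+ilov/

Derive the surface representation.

Rule 1: /o/ before nasal /m/ → [õ]
After rule 1: õmol+ilov
Rule 2: no segment meets the rule's conditions; no change.

[õmol+ilov]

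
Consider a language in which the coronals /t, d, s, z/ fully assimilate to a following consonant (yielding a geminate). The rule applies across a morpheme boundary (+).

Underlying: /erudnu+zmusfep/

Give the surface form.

/d/ before /n/ → [n] (total assimilation)
/z/ before /m/ → [m] (total assimilation)
/s/ before /f/ → [f] (total assimilation)

[erunnu+mmuffep]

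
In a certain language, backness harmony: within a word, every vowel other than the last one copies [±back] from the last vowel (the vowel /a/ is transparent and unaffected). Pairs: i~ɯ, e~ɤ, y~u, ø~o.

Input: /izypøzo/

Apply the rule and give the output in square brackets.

/i/ harmonizes with /o/ ([+back]) → [ɯ]
/y/ harmonizes with /o/ ([+back]) → [u]
/ø/ harmonizes with /o/ ([+back]) → [o]

[ɯzupozo]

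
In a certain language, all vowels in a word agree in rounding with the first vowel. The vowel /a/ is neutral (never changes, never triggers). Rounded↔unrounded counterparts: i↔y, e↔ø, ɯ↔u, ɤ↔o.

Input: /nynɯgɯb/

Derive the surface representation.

/ɯ/ harmonizes with /y/ ([+round]) → [u]
/ɯ/ harmonizes with /y/ ([+round]) → [u]

[nynugub]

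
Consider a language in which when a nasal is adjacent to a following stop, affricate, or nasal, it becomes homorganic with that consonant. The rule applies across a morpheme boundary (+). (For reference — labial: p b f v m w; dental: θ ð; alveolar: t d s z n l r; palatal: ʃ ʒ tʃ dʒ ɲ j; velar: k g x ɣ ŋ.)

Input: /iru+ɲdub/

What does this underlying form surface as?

/ɲ/ before /d/ (alveolar) → [n]

[iru+ndub]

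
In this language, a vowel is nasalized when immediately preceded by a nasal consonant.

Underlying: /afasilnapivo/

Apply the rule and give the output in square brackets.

/a/ after nasal /n/ → [ã]

[afasilnãpivo]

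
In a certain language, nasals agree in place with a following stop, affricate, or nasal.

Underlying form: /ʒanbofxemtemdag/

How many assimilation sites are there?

3

/n/ before /b/ (labial) → [m]
/m/ before /t/ (alveolar) → [n]
/m/ before /d/ (alveolar) → [n]
3 segments change.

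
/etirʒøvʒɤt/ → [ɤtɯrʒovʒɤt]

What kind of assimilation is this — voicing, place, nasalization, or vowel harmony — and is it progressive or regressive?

/e/→[ɤ] /i/→[ɯ] /ø/→[o].
Vowels agree with the last vowel, so the harmony is regressive.

vowel harmony, regressive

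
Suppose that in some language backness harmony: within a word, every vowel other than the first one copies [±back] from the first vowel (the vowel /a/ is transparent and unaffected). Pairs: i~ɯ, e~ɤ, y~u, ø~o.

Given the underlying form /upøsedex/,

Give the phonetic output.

[uposɤdɤx]

/ø/ harmonizes with /u/ ([+back]) → [o]
/e/ harmonizes with /u/ ([+back]) → [ɤ]
/e/ harmonizes with /u/ ([+back]) → [ɤ]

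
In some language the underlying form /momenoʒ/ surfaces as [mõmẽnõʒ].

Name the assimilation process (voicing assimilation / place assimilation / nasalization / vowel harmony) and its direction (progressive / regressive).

nasalization, progressive

/o/→[õ] /e/→[ẽ] /o/→[õ].
Each target copies a feature from the preceding segment, so the direction is progressive.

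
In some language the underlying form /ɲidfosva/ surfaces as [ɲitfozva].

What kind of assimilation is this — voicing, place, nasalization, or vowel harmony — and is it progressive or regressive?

/d/→[t] /s/→[z].
Each target copies a feature from the following segment, so the direction is regressive.

voicing assimilation, regressive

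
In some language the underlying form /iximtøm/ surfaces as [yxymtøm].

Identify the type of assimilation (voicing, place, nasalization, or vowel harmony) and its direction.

vowel harmony, regressive

/i/→[y] /i/→[y].
Vowels agree with the last vowel, so the harmony is regressive.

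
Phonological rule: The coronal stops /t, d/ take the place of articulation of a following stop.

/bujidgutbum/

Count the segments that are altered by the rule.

/d/ before /g/ (velar) → [g]
/t/ before /b/ (labial) → [p]
2 segments change.

2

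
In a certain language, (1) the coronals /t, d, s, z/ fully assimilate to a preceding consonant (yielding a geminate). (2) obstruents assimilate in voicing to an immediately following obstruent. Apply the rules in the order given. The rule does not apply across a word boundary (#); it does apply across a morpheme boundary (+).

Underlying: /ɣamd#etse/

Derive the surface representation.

Rule 1: /d/ after /m/ → [m] (total assimilation)
Rule 1: /s/ after /t/ → [t] (total assimilation)
After rule 1: ɣamm#ette
Rule 2: no segment meets the rule's conditions; no change.

[ɣamm#ette]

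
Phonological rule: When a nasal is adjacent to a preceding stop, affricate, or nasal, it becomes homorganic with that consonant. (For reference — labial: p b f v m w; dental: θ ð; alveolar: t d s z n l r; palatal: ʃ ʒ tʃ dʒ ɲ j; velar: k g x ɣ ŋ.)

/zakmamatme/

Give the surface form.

[zakŋamatne]

/m/ after /k/ (velar) → [ŋ]
/m/ after /t/ (alveolar) → [n]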